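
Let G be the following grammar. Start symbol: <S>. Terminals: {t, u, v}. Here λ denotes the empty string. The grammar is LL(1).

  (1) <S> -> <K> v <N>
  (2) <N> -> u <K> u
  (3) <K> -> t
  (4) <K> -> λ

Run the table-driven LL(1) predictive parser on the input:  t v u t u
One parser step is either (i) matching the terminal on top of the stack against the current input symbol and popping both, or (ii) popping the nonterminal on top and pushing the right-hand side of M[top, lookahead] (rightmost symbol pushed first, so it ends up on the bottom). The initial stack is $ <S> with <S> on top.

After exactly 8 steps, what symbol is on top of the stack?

step 1: stack=$ <S>  input=t v u t u $  — expand <S> -> <K> v <N>
step 2: stack=$ <N> v <K>  input=t v u t u $  — expand <K> -> t
step 3: stack=$ <N> v t  input=t v u t u $  — match t
step 4: stack=$ <N> v  input=v u t u $  — match v
step 5: stack=$ <N>  input=u t u $  — expand <N> -> u <K> u
step 6: stack=$ u <K> u  input=u t u $  — match u
step 7: stack=$ u <K>  input=t u $  — expand <K> -> t
step 8: stack=$ u t  input=t u $  — match t
Stack after step 8: $ u (top = u).

u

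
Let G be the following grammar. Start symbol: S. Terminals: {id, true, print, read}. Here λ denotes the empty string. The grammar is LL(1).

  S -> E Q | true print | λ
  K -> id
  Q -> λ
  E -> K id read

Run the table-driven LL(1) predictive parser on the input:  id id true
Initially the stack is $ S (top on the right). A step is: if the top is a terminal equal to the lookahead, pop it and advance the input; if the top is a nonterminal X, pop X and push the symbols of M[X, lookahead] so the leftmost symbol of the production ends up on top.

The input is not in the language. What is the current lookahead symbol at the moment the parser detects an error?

     Stack           Input         Action
  1  $ S             id id true $  expand S -> E Q
  2  $ Q E           id id true $  expand E -> K id read
  3  $ Q read id K   id id true $  expand K -> id
  4  $ Q read id id  id id true $  match id
  5  $ Q read id     id true $     match id
  6  $ Q read        true $        error: top is terminal read but lookahead is true

true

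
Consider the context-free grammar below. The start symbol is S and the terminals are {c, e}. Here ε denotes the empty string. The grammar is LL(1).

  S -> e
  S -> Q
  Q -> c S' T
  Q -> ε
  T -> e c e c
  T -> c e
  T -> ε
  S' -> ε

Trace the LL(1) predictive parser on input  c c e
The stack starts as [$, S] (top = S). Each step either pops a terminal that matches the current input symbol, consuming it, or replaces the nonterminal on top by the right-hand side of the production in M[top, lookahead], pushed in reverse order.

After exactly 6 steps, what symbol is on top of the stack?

e

     Stack     Input    Action
  1  $ S       c c e $  expand S -> Q
  2  $ Q       c c e $  expand Q -> c S' T
  3  $ T S' c  c c e $  match c
  4  $ T S'    c e $    expand S' -> ε
  5  $ T       c e $    expand T -> c e
  6  $ e c     c e $    match c
Stack after step 6: $ e (top = e).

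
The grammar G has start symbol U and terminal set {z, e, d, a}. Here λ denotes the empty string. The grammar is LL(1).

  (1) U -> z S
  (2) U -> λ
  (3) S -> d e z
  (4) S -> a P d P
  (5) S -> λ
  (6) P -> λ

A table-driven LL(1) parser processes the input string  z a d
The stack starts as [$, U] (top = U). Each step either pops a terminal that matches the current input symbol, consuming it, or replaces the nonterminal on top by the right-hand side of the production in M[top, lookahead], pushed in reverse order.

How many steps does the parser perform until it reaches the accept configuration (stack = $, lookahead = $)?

step 1: stack=$ U  input=z a d $  — expand U -> z S
step 2: stack=$ S z  input=z a d $  — match z
step 3: stack=$ S  input=a d $  — expand S -> a P d P
step 4: stack=$ P d P a  input=a d $  — match a
step 5: stack=$ P d P  input=d $  — expand P -> λ
step 6: stack=$ P d  input=d $  — match d
step 7: stack=$ P  input=$  — expand P -> λ
Accept reached after 7 steps.

7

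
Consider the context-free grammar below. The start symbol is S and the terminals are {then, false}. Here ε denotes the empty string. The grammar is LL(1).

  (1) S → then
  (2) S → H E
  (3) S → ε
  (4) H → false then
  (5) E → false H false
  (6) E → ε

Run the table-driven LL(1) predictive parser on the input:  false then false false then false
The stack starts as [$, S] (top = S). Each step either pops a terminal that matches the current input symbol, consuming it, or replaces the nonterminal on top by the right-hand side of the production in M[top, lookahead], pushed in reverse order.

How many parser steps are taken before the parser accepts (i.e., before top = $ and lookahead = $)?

10

step 1: stack=$ S  input=false then false false then false $  — expand S → H E
step 2: stack=$ E H  input=false then false false then false $  — expand H → false then
step 3: stack=$ E then false  input=false then false false then false $  — match false
step 4: stack=$ E then  input=then false false then false $  — match then
step 5: stack=$ E  input=false false then false $  — expand E → false H false
step 6: stack=$ false H false  input=false false then false $  — match false
step 7: stack=$ false H  input=false then false $  — expand H → false then
step 8: stack=$ false then false  input=false then false $  — match false
step 9: stack=$ false then  input=then false $  — match then
step 10: stack=$ false  input=false $  — match false
Accept reached after 10 steps.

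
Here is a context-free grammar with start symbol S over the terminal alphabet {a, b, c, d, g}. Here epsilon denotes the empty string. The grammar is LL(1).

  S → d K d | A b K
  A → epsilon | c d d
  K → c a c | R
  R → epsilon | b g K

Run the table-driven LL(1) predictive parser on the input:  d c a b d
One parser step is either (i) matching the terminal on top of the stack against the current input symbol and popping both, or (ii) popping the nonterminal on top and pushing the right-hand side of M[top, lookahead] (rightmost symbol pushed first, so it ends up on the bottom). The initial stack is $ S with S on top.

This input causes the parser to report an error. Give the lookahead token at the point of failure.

     Stack      Input        Action
  1  $ S        d c a b d $  expand S → d K d
  2  $ d K d    d c a b d $  match d
  3  $ d K      c a b d $    expand K → c a c
  4  $ d c a c  c a b d $    match c
  5  $ d c a    a b d $      match a
  6  $ d c      b d $        error: top is terminal c but lookahead is b

b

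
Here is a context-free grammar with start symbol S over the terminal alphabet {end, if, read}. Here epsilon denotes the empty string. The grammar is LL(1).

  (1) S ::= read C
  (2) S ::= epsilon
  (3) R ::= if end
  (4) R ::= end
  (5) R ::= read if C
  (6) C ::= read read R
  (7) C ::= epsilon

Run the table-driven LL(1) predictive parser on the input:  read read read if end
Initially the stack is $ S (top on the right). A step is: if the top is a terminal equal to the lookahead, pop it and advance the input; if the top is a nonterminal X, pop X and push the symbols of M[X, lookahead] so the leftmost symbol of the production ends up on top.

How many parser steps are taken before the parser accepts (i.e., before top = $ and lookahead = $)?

8

     Stack          Input                    Action
  1  $ S            read read read if end $  expand S ::= read C
  2  $ C read       read read read if end $  match read
  3  $ C            read read if end $       expand C ::= read read R
  4  $ R read read  read read if end $       match read
  5  $ R read       read if end $            match read
  6  $ R            if end $                 expand R ::= if end
  7  $ end if       if end $                 match if
  8  $ end          end $                    match end
Accept reached after 8 steps.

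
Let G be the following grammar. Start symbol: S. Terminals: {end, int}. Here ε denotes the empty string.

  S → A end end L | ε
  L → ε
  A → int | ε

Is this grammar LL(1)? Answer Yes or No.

Yes

FIRST(S) = {ε, end, int}
FIRST(L) = {ε}
FIRST(A) = {ε, int}
FOLLOW(S) = {$}
FOLLOW(L) = {$}
FOLLOW(A) = {end}
Each cell of M receives at most one production.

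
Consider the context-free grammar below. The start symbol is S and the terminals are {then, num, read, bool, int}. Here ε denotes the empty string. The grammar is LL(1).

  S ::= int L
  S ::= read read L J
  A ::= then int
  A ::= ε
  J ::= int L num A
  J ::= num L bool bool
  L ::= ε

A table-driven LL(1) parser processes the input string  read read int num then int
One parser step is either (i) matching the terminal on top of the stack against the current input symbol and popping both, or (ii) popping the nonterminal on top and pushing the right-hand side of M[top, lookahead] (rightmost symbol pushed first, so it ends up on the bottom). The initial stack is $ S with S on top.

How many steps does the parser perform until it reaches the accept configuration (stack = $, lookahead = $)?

step 1: stack=$ S  input=read read int num then int $  — expand S ::= read read L J
step 2: stack=$ J L read read  input=read read int num then int $  — match read
step 3: stack=$ J L read  input=read int num then int $  — match read
step 4: stack=$ J L  input=int num then int $  — expand L ::= ε
step 5: stack=$ J  input=int num then int $  — expand J ::= int L num A
step 6: stack=$ A num L int  input=int num then int $  — match int
step 7: stack=$ A num L  input=num then int $  — expand L ::= ε
step 8: stack=$ A num  input=num then int $  — match num
step 9: stack=$ A  input=then int $  — expand A ::= then int
step 10: stack=$ int then  input=then int $  — match then
step 11: stack=$ int  input=int $  — match int
Accept reached after 11 steps.

11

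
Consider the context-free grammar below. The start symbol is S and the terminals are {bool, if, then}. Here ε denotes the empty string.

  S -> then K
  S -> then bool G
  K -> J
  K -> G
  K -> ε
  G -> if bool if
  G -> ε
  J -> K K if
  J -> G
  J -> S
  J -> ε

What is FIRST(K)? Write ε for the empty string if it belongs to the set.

FIRST(S) = {then}
FIRST(G) = {ε, if}
FIRST(K) = {ε, if, then}  (via J, G)
FIRST(J) = {ε, if, then}  (via K K if, G, S)

{ε, if, then}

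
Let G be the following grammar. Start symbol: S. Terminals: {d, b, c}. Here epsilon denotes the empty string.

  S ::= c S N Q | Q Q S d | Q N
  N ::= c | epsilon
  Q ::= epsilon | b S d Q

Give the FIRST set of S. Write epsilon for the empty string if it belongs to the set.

{epsilon, b, c, d}

FIRST(N): from N::=c we get {c}; from N::=epsilon we get {epsilon}. So FIRST(N) = {epsilon, c}.
FIRST(Q): from Q::=epsilon we get {epsilon}; from Q::=b S d Q we get {b}. So FIRST(Q) = {epsilon, b}.
FIRST(S): from S::=c S N Q we get {c}; from S::=Q Q S d we get {b, c, d}; from S::=Q N we get {epsilon, b, c}. So FIRST(S) = {epsilon, b, c, d}.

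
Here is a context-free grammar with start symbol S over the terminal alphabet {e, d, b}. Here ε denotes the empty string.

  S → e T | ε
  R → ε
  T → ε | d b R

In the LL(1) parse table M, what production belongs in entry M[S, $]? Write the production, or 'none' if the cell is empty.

S → ε

FIRST(S): from S→e T we get {e}; from S→ε we get {ε}. So FIRST(S) = {ε, e}.
FIRST(R): from R→ε we get {ε}. So FIRST(R) = {ε}.
FIRST(T): from T→ε we get {ε}; from T→d b R we get {d}. So FIRST(T) = {ε, d}.
FOLLOW(S) includes $ since S is the start symbol.
FOLLOW(S): S appears on no right-hand side. Thus FOLLOW(S) = {$}.
For S → e T: FIRST(e T) = {e}, so it goes in M[S, t] for t ∈ {e}.
For S → ε: FIRST(ε) = {ε}, so it goes in M[S, t] for t ∈ {}; since ε ∈ FIRST, also for every t ∈ FOLLOW(S) = {$}.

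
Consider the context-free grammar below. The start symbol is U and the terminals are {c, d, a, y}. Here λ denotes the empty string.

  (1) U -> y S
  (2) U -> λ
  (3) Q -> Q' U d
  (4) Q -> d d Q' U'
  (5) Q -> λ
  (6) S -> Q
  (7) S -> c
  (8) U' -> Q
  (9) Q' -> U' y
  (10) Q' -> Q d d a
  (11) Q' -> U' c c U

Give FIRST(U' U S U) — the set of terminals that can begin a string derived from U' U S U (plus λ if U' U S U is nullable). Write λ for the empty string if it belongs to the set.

{λ, c, d, y}

FIRST(U) = {λ, y}
FIRST(Q) = {λ, c, d, y}  (via Q' U d)
FIRST(S) = {λ, c, d, y}  (via Q)
FIRST(U') = {λ, c, d, y}  (via Q)
FIRST(Q') = {c, d, y}  (via U' y, Q d d a, U' c c U)
FIRST(U' U S U): take FIRST of each symbol in turn, carrying on past any symbol whose FIRST contains λ; result {λ, c, d, y}.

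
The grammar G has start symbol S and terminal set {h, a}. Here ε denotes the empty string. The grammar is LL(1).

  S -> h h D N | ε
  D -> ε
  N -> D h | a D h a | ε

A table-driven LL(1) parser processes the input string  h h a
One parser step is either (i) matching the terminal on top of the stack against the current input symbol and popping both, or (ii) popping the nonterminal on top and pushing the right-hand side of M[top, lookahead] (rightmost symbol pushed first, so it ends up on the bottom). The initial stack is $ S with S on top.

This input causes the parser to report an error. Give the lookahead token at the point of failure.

$

     Stack      Input    Action
  1  $ S        h h a $  expand S -> h h D N
  2  $ N D h h  h h a $  match h
  3  $ N D h    h a $    match h
  4  $ N D      a $      expand D -> ε
  5  $ N        a $      expand N -> a D h a
  6  $ a h D a  a $      match a
  7  $ a h D    $        expand D -> ε
  8  $ a h      $        error: top is terminal h but lookahead is $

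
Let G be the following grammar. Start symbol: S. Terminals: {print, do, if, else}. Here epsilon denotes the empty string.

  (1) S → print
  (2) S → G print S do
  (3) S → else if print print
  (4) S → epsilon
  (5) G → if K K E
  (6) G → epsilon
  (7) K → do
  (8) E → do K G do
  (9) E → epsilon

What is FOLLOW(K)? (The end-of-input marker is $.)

{do, if, print}

FIRST(G): from G→if K K E we get {if}; from G→epsilon we get {epsilon}. So FIRST(G) = {epsilon, if}.
FIRST(K): from K→do we get {do}. So FIRST(K) = {do}.
FIRST(E): from E→do K G do we get {do}; from E→epsilon we get {epsilon}. So FIRST(E) = {epsilon, do}.
FIRST(S): from S→print we get {print}; from S→G print S do we get {if, print}; from S→else if print print we get {else}; from S→epsilon we get {epsilon}. So FIRST(S) = {epsilon, else, if, print}.
FOLLOW(S) includes $ since S is the start symbol.
FOLLOW(S): in S→G print S do, S is followed by do with FIRST {do}. Thus FOLLOW(S) = {$, do}.
FOLLOW(G): in S→G print S do, G is followed by print S do with FIRST {print}; in E→do K G do, G is followed by do with FIRST {do}. Thus FOLLOW(G) = {do, print}.
FOLLOW(K): in G→if K K E (occurrence 1), K is followed by K E with FIRST {do}; in G→if K K E (occurrence 2), K is followed by E with FIRST {epsilon, do}; in G→if K K E (occurrence 2), the suffix after K is nullable, so FOLLOW(K) ⊇ FOLLOW(G) = {do, print}; in E→do K G do, K is followed by G do with FIRST {do, if}. Thus FOLLOW(K) = {do, if, print}.
FOLLOW(E): in G→if K K E, the suffix after E is empty, so FOLLOW(E) ⊇ FOLLOW(G) = {do, print}. Thus FOLLOW(E) = {do, print}.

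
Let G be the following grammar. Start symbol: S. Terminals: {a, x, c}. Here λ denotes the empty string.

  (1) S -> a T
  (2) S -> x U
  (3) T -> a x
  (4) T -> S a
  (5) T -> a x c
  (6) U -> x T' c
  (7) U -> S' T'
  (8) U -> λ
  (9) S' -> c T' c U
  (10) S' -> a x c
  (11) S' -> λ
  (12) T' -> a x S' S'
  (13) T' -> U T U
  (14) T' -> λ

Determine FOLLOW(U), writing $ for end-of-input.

{$, a, c, x}

FIRST(S) = {a, x}
FIRST(S') = {λ, a, c}
FIRST(T) = {a, x}  (via S a)
FIRST(U) = {λ, a, c, x}  (via S' T')
FIRST(T') = {λ, a, c, x}  (via U T U)
FOLLOW(S) includes $ since S is the start symbol.
FOLLOW(S): in T->S a, S is followed by a with FIRST {a}. Thus FOLLOW(S) = {$, a}.
FOLLOW(T): in S->a T, the suffix after T is empty, so FOLLOW(T) ⊇ FOLLOW(S) = {$, a}; in T'->U T U, T is followed by U with FIRST {λ, a, c, x}; in T'->U T U, the suffix after T is nullable, so FOLLOW(T) ⊇ FOLLOW(T') = {$, a, c, x}. Thus FOLLOW(T) = {$, a, c, x}.
FOLLOW(U): in S->x U, the suffix after U is empty, so FOLLOW(U) ⊇ FOLLOW(S) = {$, a}; in S'->c T' c U, the suffix after U is empty, so FOLLOW(U) ⊇ FOLLOW(S') = {$, a, c, x}; in T'->U T U (occurrence 1), U is followed by T U with FIRST {a, x}; in T'->U T U (occurrence 2), the suffix after U is empty, so FOLLOW(U) ⊇ FOLLOW(T') = {$, a, c, x}. Thus FOLLOW(U) = {$, a, c, x}.
FOLLOW(T'): in U->x T' c, T' is followed by c with FIRST {c}; in U->S' T', the suffix after T' is empty, so FOLLOW(T') ⊇ FOLLOW(U) = {$, a, c, x}; in S'->c T' c U, T' is followed by c U with FIRST {c}. Thus FOLLOW(T') = {$, a, c, x}.
FOLLOW(S'): in U->S' T', S' is followed by T' with FIRST {λ, a, c, x}; in U->S' T', the suffix after S' is nullable, so FOLLOW(S') ⊇ FOLLOW(U) = {$, a, c, x}; in T'->a x S' S' (occurrence 1), S' is followed by S' with FIRST {λ, a, c}; in T'->a x S' S' (occurrence 1), the suffix after S' is nullable, so FOLLOW(S') ⊇ FOLLOW(T') = {$, a, c, x}; in T'->a x S' S' (occurrence 2), the suffix after S' is empty, so FOLLOW(S') ⊇ FOLLOW(T') = {$, a, c, x}. Thus FOLLOW(S') = {$, a, c, x}.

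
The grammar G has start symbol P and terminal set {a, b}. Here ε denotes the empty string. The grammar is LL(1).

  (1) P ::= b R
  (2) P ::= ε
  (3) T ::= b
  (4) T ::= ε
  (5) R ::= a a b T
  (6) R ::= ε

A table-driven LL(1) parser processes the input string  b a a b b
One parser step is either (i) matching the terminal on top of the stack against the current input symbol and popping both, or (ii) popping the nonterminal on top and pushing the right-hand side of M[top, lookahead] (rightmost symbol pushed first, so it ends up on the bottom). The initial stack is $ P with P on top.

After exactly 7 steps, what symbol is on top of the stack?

step 1: stack=$ P  input=b a a b b $  — expand P ::= b R
step 2: stack=$ R b  input=b a a b b $  — match b
step 3: stack=$ R  input=a a b b $  — expand R ::= a a b T
step 4: stack=$ T b a a  input=a a b b $  — match a
step 5: stack=$ T b a  input=a b b $  — match a
step 6: stack=$ T b  input=b b $  — match b
step 7: stack=$ T  input=b $  — expand T ::= b
Stack after step 7: $ b (top = b).

b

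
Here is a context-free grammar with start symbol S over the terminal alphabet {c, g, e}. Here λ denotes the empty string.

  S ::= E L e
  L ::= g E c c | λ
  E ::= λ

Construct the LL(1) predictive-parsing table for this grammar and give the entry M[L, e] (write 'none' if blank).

L ::= λ

FIRST(L) = {λ, g}
FIRST(E) = {λ}
FIRST(S) = {e, g}  (via E L e)
FOLLOW(S) includes $ since S is the start symbol.
FOLLOW(L): in S::=E L e, L is followed by e with FIRST {e}. Thus FOLLOW(L) = {e}.
For L ::= g E c c: FIRST(g E c c) = {g}, so it goes in M[L, t] for t ∈ {g}.
For L ::= λ: FIRST(λ) = {λ}, so it goes in M[L, t] for t ∈ {}; since λ ∈ FIRST, also for every t ∈ FOLLOW(L) = {e}.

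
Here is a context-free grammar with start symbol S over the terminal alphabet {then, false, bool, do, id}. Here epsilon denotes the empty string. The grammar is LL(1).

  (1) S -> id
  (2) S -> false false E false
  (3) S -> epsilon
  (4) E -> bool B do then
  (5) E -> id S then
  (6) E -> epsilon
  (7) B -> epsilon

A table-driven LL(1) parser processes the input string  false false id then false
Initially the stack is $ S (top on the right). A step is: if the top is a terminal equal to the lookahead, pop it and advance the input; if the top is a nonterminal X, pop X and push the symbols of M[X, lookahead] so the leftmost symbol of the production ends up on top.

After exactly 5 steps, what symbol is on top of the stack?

S

     Stack                  Input                        Action
  1  $ S                    false false id then false $  expand S -> false false E false
  2  $ false E false false  false false id then false $  match false
  3  $ false E false        false id then false $        match false
  4  $ false E              id then false $              expand E -> id S then
  5  $ false then S id      id then false $              match id
Stack after step 5: $ false then S (top = S).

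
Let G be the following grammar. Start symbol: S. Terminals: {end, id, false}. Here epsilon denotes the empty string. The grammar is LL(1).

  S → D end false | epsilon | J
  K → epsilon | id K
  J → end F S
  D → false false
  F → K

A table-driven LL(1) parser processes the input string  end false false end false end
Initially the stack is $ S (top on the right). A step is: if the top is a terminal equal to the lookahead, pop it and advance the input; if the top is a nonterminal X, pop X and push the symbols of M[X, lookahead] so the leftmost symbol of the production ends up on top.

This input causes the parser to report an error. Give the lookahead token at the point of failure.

end

      Stack                    Input                            Action
   1  $ S                      end false false end false end $  expand S → J
   2  $ J                      end false false end false end $  expand J → end F S
   3  $ S F end                end false false end false end $  match end
   4  $ S F                    false false end false end $      expand F → K
   5  $ S K                    false false end false end $      expand K → epsilon
   6  $ S                      false false end false end $      expand S → D end false
   7  $ false end D            false false end false end $      expand D → false false
   8  $ false end false false  false false end false end $      match false
   9  $ false end false        false end false end $            match false
  10  $ false end              end false end $                  match end
  11  $ false                  false end $                      match false
  12  $                        end $                            error: stack empty but input remains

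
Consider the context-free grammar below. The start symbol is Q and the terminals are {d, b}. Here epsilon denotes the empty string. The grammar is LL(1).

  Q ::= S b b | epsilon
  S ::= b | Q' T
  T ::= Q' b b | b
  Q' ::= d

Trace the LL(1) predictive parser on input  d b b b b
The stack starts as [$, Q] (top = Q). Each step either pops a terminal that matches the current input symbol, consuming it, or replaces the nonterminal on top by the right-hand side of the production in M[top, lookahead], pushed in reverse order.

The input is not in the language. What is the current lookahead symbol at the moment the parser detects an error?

step 1: stack=$ Q  input=d b b b b $  — expand Q ::= S b b
step 2: stack=$ b b S  input=d b b b b $  — expand S ::= Q' T
step 3: stack=$ b b T Q'  input=d b b b b $  — expand Q' ::= d
step 4: stack=$ b b T d  input=d b b b b $  — match d
step 5: stack=$ b b T  input=b b b b $  — expand T ::= b
step 6: stack=$ b b b  input=b b b b $  — match b
step 7: stack=$ b b  input=b b b $  — match b
step 8: stack=$ b  input=b b $  — match b
step 9: stack=$  input=b $  — error: stack empty but input remains

b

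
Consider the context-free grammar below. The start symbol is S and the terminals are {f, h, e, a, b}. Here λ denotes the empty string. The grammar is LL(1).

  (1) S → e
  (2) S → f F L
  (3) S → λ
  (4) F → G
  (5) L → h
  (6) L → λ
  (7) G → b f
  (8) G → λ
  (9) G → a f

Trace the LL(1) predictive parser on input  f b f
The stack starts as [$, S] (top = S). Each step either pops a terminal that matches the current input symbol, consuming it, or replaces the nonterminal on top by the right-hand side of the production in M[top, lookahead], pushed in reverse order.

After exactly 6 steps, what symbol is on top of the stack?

step 1: stack=$ S  input=f b f $  — expand S → f F L
step 2: stack=$ L F f  input=f b f $  — match f
step 3: stack=$ L F  input=b f $  — expand F → G
step 4: stack=$ L G  input=b f $  — expand G → b f
step 5: stack=$ L f b  input=b f $  — match b
step 6: stack=$ L f  input=f $  — match f
Stack after step 6: $ L (top = L).

L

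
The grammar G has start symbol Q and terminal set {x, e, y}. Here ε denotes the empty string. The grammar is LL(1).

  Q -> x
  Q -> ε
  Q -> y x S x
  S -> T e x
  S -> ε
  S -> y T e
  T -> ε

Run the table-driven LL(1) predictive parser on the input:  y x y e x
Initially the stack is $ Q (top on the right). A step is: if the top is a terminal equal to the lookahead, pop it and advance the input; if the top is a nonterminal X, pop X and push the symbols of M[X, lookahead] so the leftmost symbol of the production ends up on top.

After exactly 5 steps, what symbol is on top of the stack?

step 1: stack=$ Q  input=y x y e x $  — expand Q -> y x S x
step 2: stack=$ x S x y  input=y x y e x $  — match y
step 3: stack=$ x S x  input=x y e x $  — match x
step 4: stack=$ x S  input=y e x $  — expand S -> y T e
step 5: stack=$ x e T y  input=y e x $  — match y
Stack after step 5: $ x e T (top = T).

T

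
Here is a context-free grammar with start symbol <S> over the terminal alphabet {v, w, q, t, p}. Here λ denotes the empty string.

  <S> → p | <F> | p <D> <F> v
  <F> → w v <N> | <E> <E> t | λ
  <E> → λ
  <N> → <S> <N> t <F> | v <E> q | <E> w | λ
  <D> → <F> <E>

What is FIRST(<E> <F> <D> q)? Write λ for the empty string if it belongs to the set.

FIRST(<E>): from <E>→λ we get {λ}. So FIRST(<E>) = {λ}.
FIRST(<F>): from <F>→w v <N> we get {w}; from <F>→<E> <E> t we get {t}; from <F>→λ we get {λ}. So FIRST(<F>) = {λ, t, w}.
FIRST(<S>): from <S>→p we get {p}; from <S>→<F> we get {λ, t, w}; from <S>→p <D> <F> v we get {p}. So FIRST(<S>) = {λ, p, t, w}.
FIRST(<D>): from <D>→<F> <E> we get {λ, t, w}. So FIRST(<D>) = {λ, t, w}.
FIRST(<N>): from <N>→<S> <N> t <F> we get {p, t, v, w}; from <N>→v <E> q we get {v}; from <N>→<E> w we get {w}; from <N>→λ we get {λ}. So FIRST(<N>) = {λ, p, t, v, w}.
FIRST(<E> <F> <D> q): take FIRST of each symbol in turn, carrying on past any symbol whose FIRST contains λ; result {q, t, w}.

{q, t, w}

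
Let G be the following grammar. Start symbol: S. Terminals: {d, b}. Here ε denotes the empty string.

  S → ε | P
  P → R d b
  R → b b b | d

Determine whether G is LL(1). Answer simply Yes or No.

Yes

FIRST(S) = {ε, b, d}
FIRST(P) = {b, d}
FIRST(R) = {b, d}
FOLLOW(S) = {$}
FOLLOW(P) = {$}
FOLLOW(R) = {d}
Each cell of M receives at most one production.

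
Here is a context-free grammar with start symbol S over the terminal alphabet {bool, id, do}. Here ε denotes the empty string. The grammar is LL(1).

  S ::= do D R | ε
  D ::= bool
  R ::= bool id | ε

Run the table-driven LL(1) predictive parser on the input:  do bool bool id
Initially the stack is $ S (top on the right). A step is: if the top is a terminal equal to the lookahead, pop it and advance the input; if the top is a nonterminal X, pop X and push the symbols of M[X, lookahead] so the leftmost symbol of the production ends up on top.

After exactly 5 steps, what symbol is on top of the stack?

step 1: stack=$ S  input=do bool bool id $  — expand S ::= do D R
step 2: stack=$ R D do  input=do bool bool id $  — match do
step 3: stack=$ R D  input=bool bool id $  — expand D ::= bool
step 4: stack=$ R bool  input=bool bool id $  — match bool
step 5: stack=$ R  input=bool id $  — expand R ::= bool id
Stack after step 5: $ id bool (top = bool).

bool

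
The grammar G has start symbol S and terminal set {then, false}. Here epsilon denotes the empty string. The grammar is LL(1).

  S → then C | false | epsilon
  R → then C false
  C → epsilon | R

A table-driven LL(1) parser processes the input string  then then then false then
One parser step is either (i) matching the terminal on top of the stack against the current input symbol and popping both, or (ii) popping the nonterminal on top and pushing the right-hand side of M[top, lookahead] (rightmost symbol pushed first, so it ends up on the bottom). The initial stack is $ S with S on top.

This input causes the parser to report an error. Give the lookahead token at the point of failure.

      Stack                 Input                        Action
   1  $ S                   then then then false then $  expand S → then C
   2  $ C then              then then then false then $  match then
   3  $ C                   then then false then $       expand C → R
   4  $ R                   then then false then $       expand R → then C false
   5  $ false C then        then then false then $       match then
   6  $ false C             then false then $            expand C → R
   7  $ false R             then false then $            expand R → then C false
   8  $ false false C then  then false then $            match then
   9  $ false false C       false then $                 expand C → epsilon
  10  $ false false         false then $                 match false
  11  $ false               then $                       error: top is terminal false but lookahead is then

then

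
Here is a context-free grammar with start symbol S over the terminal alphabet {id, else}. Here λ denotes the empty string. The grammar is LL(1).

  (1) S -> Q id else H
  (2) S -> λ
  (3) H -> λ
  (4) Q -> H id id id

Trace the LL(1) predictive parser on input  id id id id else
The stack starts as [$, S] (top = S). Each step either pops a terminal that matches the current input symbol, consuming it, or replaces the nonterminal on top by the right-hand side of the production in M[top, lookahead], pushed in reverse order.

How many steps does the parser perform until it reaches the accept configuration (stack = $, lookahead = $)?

     Stack                   Input               Action
  1  $ S                     id id id id else $  expand S -> Q id else H
  2  $ H else id Q           id id id id else $  expand Q -> H id id id
  3  $ H else id id id id H  id id id id else $  expand H -> λ
  4  $ H else id id id id    id id id id else $  match id
  5  $ H else id id id       id id id else $     match id
  6  $ H else id id          id id else $        match id
  7  $ H else id             id else $           match id
  8  $ H else                else $              match else
  9  $ H                     $                   expand H -> λ
Accept reached after 9 steps.

9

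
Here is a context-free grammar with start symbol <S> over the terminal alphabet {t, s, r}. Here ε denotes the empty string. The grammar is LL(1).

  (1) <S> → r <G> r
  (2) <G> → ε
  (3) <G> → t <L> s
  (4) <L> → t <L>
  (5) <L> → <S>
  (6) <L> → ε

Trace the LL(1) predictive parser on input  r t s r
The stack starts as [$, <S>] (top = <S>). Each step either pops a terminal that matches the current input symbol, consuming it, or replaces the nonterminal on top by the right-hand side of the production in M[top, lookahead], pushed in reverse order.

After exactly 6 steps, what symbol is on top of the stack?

r

     Stack        Input      Action
  1  $ <S>        r t s r $  expand <S> → r <G> r
  2  $ r <G> r    r t s r $  match r
  3  $ r <G>      t s r $    expand <G> → t <L> s
  4  $ r s <L> t  t s r $    match t
  5  $ r s <L>    s r $      expand <L> → ε
  6  $ r s        s r $      match s
Stack after step 6: $ r (top = r).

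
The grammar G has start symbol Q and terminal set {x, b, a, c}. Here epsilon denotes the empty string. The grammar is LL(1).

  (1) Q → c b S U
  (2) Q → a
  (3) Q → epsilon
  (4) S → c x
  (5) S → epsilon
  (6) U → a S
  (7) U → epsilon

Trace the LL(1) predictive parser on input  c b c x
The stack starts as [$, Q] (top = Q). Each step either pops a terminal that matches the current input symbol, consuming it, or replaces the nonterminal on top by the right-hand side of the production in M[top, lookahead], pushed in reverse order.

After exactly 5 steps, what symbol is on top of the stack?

     Stack      Input      Action
  1  $ Q        c b c x $  expand Q → c b S U
  2  $ U S b c  c b c x $  match c
  3  $ U S b    b c x $    match b
  4  $ U S      c x $      expand S → c x
  5  $ U x c    c x $      match c
Stack after step 5: $ U x (top = x).

x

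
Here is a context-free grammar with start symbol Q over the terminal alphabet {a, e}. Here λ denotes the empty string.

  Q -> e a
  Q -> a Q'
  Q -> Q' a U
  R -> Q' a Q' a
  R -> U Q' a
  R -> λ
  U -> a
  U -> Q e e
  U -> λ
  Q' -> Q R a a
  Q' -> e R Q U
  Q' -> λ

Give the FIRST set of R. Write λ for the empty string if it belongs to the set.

FIRST(Q): from Q->e a we get {e}; from Q->a Q' we get {a}; from Q->Q' a U we get {a, e}. So FIRST(Q) = {a, e}.
FIRST(U): from U->a we get {a}; from U->Q e e we get {a, e}; from U->λ we get {λ}. So FIRST(U) = {λ, a, e}.
FIRST(Q'): from Q'->Q R a a we get {a, e}; from Q'->e R Q U we get {e}; from Q'->λ we get {λ}. So FIRST(Q') = {λ, a, e}.
FIRST(R): from R->Q' a Q' a we get {a, e}; from R->U Q' a we get {a, e}; from R->λ we get {λ}. So FIRST(R) = {λ, a, e}.

{λ, a, e}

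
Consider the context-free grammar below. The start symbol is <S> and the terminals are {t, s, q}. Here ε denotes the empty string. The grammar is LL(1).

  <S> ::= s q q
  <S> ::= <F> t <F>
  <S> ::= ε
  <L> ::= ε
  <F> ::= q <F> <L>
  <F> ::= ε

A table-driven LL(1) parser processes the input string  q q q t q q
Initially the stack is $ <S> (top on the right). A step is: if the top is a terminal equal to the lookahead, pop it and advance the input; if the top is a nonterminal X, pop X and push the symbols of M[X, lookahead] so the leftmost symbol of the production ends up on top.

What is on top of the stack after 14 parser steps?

<F>

      Stack                      Input          Action
   1  $ <S>                      q q q t q q $  expand <S> ::= <F> t <F>
   2  $ <F> t <F>                q q q t q q $  expand <F> ::= q <F> <L>
   3  $ <F> t <L> <F> q          q q q t q q $  match q
   4  $ <F> t <L> <F>            q q t q q $    expand <F> ::= q <F> <L>
   5  $ <F> t <L> <L> <F> q      q q t q q $    match q
   6  $ <F> t <L> <L> <F>        q t q q $      expand <F> ::= q <F> <L>
   7  $ <F> t <L> <L> <L> <F> q  q t q q $      match q
   8  $ <F> t <L> <L> <L> <F>    t q q $        expand <F> ::= ε
   9  $ <F> t <L> <L> <L>        t q q $        expand <L> ::= ε
  10  $ <F> t <L> <L>            t q q $        expand <L> ::= ε
  11  $ <F> t <L>                t q q $        expand <L> ::= ε
  12  $ <F> t                    t q q $        match t
  13  $ <F>                      q q $          expand <F> ::= q <F> <L>
  14  $ <L> <F> q                q q $          match q
Stack after step 14: $ <L> <F> (top = <F>).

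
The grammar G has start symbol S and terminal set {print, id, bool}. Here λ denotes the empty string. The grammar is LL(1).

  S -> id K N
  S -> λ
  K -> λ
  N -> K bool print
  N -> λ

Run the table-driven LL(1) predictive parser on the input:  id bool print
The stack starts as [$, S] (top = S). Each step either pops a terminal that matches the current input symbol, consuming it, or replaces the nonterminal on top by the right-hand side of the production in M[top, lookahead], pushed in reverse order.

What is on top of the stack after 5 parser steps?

bool

step 1: stack=$ S  input=id bool print $  — expand S -> id K N
step 2: stack=$ N K id  input=id bool print $  — match id
step 3: stack=$ N K  input=bool print $  — expand K -> λ
step 4: stack=$ N  input=bool print $  — expand N -> K bool print
step 5: stack=$ print bool K  input=bool print $  — expand K -> λ
Stack after step 5: $ print bool (top = bool).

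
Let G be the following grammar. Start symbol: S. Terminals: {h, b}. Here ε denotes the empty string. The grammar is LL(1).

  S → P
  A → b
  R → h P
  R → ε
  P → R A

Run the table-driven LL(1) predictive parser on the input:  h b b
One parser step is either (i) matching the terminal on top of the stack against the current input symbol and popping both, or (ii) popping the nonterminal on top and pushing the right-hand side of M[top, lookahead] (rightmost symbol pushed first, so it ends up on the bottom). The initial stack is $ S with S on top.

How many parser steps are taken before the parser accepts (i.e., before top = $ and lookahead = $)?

step 1: stack=$ S  input=h b b $  — expand S → P
step 2: stack=$ P  input=h b b $  — expand P → R A
step 3: stack=$ A R  input=h b b $  — expand R → h P
step 4: stack=$ A P h  input=h b b $  — match h
step 5: stack=$ A P  input=b b $  — expand P → R A
step 6: stack=$ A A R  input=b b $  — expand R → ε
step 7: stack=$ A A  input=b b $  — expand A → b
step 8: stack=$ A b  input=b b $  — match b
step 9: stack=$ A  input=b $  — expand A → b
step 10: stack=$ b  input=b $  — match b
Accept reached after 10 steps.

10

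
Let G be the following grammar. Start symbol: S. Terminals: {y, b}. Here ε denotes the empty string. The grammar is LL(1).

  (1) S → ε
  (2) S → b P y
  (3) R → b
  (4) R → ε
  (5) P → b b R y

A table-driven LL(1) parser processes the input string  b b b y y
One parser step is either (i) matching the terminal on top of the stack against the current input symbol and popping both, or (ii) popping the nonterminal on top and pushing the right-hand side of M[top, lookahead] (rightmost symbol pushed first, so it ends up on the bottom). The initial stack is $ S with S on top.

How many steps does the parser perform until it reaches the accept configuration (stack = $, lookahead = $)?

8

step 1: stack=$ S  input=b b b y y $  — expand S → b P y
step 2: stack=$ y P b  input=b b b y y $  — match b
step 3: stack=$ y P  input=b b y y $  — expand P → b b R y
step 4: stack=$ y y R b b  input=b b y y $  — match b
step 5: stack=$ y y R b  input=b y y $  — match b
step 6: stack=$ y y R  input=y y $  — expand R → ε
step 7: stack=$ y y  input=y y $  — match y
step 8: stack=$ y  input=y $  — match y
Accept reached after 8 steps.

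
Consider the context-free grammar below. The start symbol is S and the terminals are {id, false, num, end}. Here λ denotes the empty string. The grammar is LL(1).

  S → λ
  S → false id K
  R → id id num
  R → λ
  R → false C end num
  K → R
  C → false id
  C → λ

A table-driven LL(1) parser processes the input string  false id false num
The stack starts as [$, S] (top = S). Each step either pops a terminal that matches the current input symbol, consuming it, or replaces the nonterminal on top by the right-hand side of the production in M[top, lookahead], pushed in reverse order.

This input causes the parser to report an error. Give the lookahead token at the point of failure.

     Stack              Input                 Action
  1  $ S                false id false num $  expand S → false id K
  2  $ K id false       false id false num $  match false
  3  $ K id             id false num $        match id
  4  $ K                false num $           expand K → R
  5  $ R                false num $           expand R → false C end num
  6  $ num end C false  false num $           match false
  7  $ num end C        num $                 error: M[C, num] is empty

num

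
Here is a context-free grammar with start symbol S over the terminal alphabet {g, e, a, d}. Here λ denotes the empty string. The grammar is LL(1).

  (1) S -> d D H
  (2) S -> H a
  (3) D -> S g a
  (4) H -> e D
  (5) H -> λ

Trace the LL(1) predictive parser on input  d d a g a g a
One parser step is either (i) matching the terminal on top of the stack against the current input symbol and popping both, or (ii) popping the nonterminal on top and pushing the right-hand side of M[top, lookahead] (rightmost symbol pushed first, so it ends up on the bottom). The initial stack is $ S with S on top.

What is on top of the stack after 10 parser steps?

a

      Stack              Input            Action
   1  $ S                d d a g a g a $  expand S -> d D H
   2  $ H D d            d d a g a g a $  match d
   3  $ H D              d a g a g a $    expand D -> S g a
   4  $ H a g S          d a g a g a $    expand S -> d D H
   5  $ H a g H D d      d a g a g a $    match d
   6  $ H a g H D        a g a g a $      expand D -> S g a
   7  $ H a g H a g S    a g a g a $      expand S -> H a
   8  $ H a g H a g a H  a g a g a $      expand H -> λ
   9  $ H a g H a g a    a g a g a $      match a
  10  $ H a g H a g      g a g a $        match g
Stack after step 10: $ H a g H a (top = a).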